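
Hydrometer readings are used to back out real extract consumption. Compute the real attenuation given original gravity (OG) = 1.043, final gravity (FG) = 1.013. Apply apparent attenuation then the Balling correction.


AA = (OG−FG)/(OG−1)·100;  RA = AA·0.8192
AA = (1.043 − 1.013)/(1.043 − 1)·100 = 69.7674
RA = 69.7674·0.8192

57.1535 %


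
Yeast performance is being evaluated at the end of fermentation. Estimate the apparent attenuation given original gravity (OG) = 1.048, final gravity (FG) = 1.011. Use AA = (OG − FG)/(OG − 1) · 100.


AA = (1.048 − 1.011)/(1.048 − 1) · 100

77.0833 %


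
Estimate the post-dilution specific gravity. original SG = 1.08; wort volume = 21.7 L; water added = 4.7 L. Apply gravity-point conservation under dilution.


SG_new = 1 + (SG_old − 1)·V_old/(V_old + V_water)
pts = (1.08 − 1)·1000·21.7/(21.7 + 4.7) = 65.7576
SG_new = 1 + 65.7576/1000

1.0658


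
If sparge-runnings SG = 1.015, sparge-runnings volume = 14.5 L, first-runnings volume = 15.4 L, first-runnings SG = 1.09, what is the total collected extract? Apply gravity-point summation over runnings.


total = Σ (SG_i − 1)·1000·V_i
first = (1.09 − 1)·1000·15.4 = 1386.0000
sparge = (1.015 − 1)·1000·14.5 = 217.5000
total = 1386.0000 + 217.5000

1603.5000 gravity·L


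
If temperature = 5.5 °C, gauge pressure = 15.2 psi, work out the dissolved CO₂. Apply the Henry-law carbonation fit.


vols = (P + 14.695)·(0.01821 + 0.09011·e^(−0.04·T))
vols = (15.2 + 14.695)·(0.01821 + 0.09011·e^(−0.04·5.5))

2.7062 volumes


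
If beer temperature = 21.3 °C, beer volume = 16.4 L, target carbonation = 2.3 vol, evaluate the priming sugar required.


residual = 14.695·(0.01821 + 0.09011·e^(−0.04·T));  sugar = (target − residual)·4.0·V
residual = 14.695·(0.01821 + 0.09011·e^(−0.04·21.3)) = 0.8324
sugar = (2.3 − 0.8324)·4.0·16.4

96.2724 g


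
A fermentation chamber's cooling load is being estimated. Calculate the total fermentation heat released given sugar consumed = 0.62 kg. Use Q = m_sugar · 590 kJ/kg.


Q = 0.62 · 590

365.8000 kJ


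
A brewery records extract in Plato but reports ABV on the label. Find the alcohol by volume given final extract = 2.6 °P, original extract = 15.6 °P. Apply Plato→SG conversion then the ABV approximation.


SG = 259/(259 − P);  ABV = (OG − FG)·131.25
OG = 259/(259 − 15.6) = 1.0641
FG = 259/(259 − 2.6) = 1.0101
ABV = (1.0641 − 1.0101)·131.25

7.0812 % ABV


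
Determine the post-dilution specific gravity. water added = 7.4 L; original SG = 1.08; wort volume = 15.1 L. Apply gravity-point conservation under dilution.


SG_new = 1 + (SG_old − 1)·V_old/(V_old + V_water)
pts = (1.08 − 1)·1000·15.1/(15.1 + 7.4) = 53.6889
SG_new = 1 + 53.6889/1000

1.0537


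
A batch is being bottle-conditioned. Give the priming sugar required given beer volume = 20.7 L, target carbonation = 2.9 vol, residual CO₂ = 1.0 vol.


sugar = (target − residual)·4.0·V
sugar = (2.9 − 1.0)·4.0·20.7

157.3200 g


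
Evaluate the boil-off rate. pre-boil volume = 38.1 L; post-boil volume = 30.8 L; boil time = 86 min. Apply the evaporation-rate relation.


rate = (V_pre − V_post) / (t_min/60)
rate = (38.1 − 30.8) / (86/60)

5.0930 L/hr


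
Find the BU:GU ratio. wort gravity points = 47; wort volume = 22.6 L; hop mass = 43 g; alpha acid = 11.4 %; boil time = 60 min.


U = 1.65·0.000125^(GP/1000)·(1−e^(−0.04t))/4.15;  IBU = (α/100)·m·U·1000/V;  BU:GU = IBU/GP
U = 1.65·0.000125^(47/1000)·(1−e^(−0.04·60))/4.15 = 0.2370
IBU = (11.4/100)·43·0.2370·1000/22.6 = 51.3989
BU:GU = 51.3989/47

1.0936


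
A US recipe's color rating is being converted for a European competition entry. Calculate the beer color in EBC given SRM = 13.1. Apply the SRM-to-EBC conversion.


EBC = SRM · 1.97
EBC = 13.1 · 1.97

25.8070 EBC


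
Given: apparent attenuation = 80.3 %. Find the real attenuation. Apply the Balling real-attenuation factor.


RA = AA · 0.8192
RA = 80.3 · 0.8192

65.7818 %


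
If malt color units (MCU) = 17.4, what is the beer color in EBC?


SRM = 1.4922·MCU^0.6859;  EBC = SRM·1.97
SRM = 1.4922·17.4^0.6859 = 10.5857
EBC = 10.5857·1.97

20.8538 EBC


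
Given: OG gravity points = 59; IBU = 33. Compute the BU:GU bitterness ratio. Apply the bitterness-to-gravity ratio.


BU:GU = IBU / OG_points
BU:GU = 33 / 59

0.5593


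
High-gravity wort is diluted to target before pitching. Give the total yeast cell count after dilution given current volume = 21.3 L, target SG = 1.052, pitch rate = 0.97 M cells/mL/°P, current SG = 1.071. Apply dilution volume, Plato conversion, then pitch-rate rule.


V_w = V·((SG_c−1)/(SG_t−1)−1);  °P = 259 − 259/SG_t;  cells = rate·(V+V_w)·°P
V_w = 21.3·((1.071−1)/(1.052−1)−1) = 7.7827
V_final = 21.3 + 7.7827 = 29.0827
°P = 259 − 259/1.052 = 12.8023
cells = 0.97·29.0827·12.8023

361.1551 billion cells


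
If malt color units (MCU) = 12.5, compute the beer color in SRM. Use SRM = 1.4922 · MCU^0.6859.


SRM = 1.4922 · 12.5^0.6859

8.4372 SRM


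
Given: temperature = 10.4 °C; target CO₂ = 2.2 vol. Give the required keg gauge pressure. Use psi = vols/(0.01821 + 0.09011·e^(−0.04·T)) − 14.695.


psi = 2.2/(0.01821 + 0.09011·e^(−0.04·10.4)) − 14.695

13.6359 psi


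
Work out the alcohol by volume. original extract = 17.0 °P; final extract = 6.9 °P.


SG = 259/(259 − P);  ABV = (OG − FG)·131.25
OG = 259/(259 − 17.0) = 1.0702
FG = 259/(259 − 6.9) = 1.0274
ABV = (1.0702 − 1.0274)·131.25

5.6277 % ABV


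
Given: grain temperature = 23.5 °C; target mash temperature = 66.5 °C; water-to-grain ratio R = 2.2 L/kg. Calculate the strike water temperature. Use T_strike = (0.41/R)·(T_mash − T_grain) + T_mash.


T_strike = (0.41/2.2)·(66.5 − 23.5) + 66.5

74.5136 °C


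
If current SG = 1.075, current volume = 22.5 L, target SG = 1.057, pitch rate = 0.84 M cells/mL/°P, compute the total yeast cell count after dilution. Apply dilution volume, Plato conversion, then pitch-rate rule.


V_w = V·((SG_c−1)/(SG_t−1)−1);  °P = 259 − 259/SG_t;  cells = rate·(V+V_w)·°P
V_w = 22.5·((1.075−1)/(1.057−1)−1) = 7.1053
V_final = 22.5 + 7.1053 = 29.6053
°P = 259 − 259/1.057 = 13.9669
cells = 0.84·29.6053·13.9669

347.3344 billion cells


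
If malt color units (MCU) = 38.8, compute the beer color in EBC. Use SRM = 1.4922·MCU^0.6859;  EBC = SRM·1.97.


SRM = 1.4922·38.8^0.6859 = 18.3488
EBC = 18.3488·1.97

36.1471 EBC


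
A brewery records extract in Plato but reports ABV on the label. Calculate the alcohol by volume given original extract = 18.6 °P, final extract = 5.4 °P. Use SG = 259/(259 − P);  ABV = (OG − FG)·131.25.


OG = 259/(259 − 18.6) = 1.0774
FG = 259/(259 − 5.4) = 1.0213
ABV = (1.0774 − 1.0213)·131.25

7.3602 % ABV


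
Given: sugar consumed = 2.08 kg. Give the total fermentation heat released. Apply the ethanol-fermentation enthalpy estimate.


Q = m_sugar · 590 kJ/kg
Q = 2.08 · 590

1227.2000 kJ


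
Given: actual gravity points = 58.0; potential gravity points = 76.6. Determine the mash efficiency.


efficiency = actual / potential × 100
efficiency = 58.0 / 76.6 × 100

75.7180 %


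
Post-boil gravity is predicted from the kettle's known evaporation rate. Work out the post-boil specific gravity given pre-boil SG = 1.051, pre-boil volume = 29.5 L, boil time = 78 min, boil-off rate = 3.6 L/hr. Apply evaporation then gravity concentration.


V_post = V_pre − rate·(t/60);  SG_post = 1 + (SG_pre−1)·V_pre/V_post
V_post = 29.5 − 3.6·(78/60) = 24.8200
SG_post = 1 + (1.051 − 1)·29.5/24.8200

1.0606


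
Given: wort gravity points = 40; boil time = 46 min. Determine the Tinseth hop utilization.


U = 1.65·0.000125^(GP/1000) · (1 − e^(−0.04·t))/4.15
bigness = 1.65·0.000125^(40/1000) = 1.1518
boil_factor = (1 − e^(−0.04·46))/4.15 = 0.2027
U = 1.1518 · 0.2027

0.2335


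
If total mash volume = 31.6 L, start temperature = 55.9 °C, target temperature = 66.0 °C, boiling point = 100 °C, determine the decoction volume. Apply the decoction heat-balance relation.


V_dec = V_total·(T_target − T_start)/(T_boil − T_start)
V_dec = 31.6·(66.0 − 55.9)/(100 − 55.9)

7.2372 L


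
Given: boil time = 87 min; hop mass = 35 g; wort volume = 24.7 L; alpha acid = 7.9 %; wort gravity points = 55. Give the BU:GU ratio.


U = 1.65·0.000125^(GP/1000)·(1−e^(−0.04t))/4.15;  IBU = (α/100)·m·U·1000/V;  BU:GU = IBU/GP
U = 1.65·0.000125^(55/1000)·(1−e^(−0.04·87))/4.15 = 0.2351
IBU = (7.9/100)·35·0.2351·1000/24.7 = 26.3132
BU:GU = 26.3132/55

0.4784


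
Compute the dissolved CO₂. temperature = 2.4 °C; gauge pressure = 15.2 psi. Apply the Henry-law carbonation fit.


vols = (P + 14.695)·(0.01821 + 0.09011·e^(−0.04·T))
vols = (15.2 + 14.695)·(0.01821 + 0.09011·e^(−0.04·2.4))

2.9916 volumes


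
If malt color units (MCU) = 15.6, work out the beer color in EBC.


SRM = 1.4922·MCU^0.6859;  EBC = SRM·1.97
SRM = 1.4922·15.6^0.6859 = 9.8218
EBC = 9.8218·1.97

19.3490 EBC


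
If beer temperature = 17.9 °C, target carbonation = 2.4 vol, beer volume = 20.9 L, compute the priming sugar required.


residual = 14.695·(0.01821 + 0.09011·e^(−0.04·T));  sugar = (target − residual)·4.0·V
residual = 14.695·(0.01821 + 0.09011·e^(−0.04·17.9)) = 0.9147
sugar = (2.4 − 0.9147)·4.0·20.9

124.1694 g


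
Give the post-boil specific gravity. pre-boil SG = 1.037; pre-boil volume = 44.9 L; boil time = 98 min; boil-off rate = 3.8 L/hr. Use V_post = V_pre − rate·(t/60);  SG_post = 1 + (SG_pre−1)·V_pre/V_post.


V_post = 44.9 − 3.8·(98/60) = 38.6933
SG_post = 1 + (1.037 − 1)·44.9/38.6933

1.0429


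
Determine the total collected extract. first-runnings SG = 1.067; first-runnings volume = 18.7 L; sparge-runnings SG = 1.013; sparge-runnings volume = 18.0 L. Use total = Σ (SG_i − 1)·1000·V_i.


first = (1.067 − 1)·1000·18.7 = 1252.9000
sparge = (1.013 − 1)·1000·18.0 = 234.0000
total = 1252.9000 + 234.0000

1486.9000 gravity·L


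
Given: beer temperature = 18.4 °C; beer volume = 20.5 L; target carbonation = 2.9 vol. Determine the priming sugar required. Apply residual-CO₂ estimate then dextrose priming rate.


residual = 14.695·(0.01821 + 0.09011·e^(−0.04·T));  sugar = (target − residual)·4.0·V
residual = 14.695·(0.01821 + 0.09011·e^(−0.04·18.4)) = 0.9019
sugar = (2.9 − 0.9019)·4.0·20.5

163.8437 g


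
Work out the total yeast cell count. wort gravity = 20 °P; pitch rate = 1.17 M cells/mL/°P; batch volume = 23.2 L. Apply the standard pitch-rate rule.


cells (billions) = rate · V_L · °P
cells = 1.17 · 23.2 · 20

542.8800 billion cells


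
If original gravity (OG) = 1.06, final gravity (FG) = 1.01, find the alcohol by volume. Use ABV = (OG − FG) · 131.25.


ABV = (1.06 − 1.01) · 131.25

6.5625 % ABV


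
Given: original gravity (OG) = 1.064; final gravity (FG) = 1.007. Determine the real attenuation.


AA = (OG−FG)/(OG−1)·100;  RA = AA·0.8192
AA = (1.064 − 1.007)/(1.064 − 1)·100 = 89.0625
RA = 89.0625·0.8192

72.9600 %


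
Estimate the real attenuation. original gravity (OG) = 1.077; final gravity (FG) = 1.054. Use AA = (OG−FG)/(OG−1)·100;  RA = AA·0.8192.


AA = (1.077 − 1.054)/(1.077 − 1)·100 = 29.8701
RA = 29.8701·0.8192

24.4696 %


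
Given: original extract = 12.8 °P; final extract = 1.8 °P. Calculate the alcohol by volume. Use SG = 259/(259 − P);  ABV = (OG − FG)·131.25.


OG = 259/(259 − 12.8) = 1.0520
FG = 259/(259 − 1.8) = 1.0070
ABV = (1.0520 − 1.0070)·131.25

5.9052 % ABV


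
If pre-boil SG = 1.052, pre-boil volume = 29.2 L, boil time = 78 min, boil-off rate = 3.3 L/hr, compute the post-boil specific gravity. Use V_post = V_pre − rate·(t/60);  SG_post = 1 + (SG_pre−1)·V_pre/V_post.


V_post = 29.2 − 3.3·(78/60) = 24.9100
SG_post = 1 + (1.052 − 1)·29.2/24.9100

1.0610


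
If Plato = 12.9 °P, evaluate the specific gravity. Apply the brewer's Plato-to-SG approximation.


SG = 259/(259 − P)
SG = 259/(259 − 12.9)

1.0524


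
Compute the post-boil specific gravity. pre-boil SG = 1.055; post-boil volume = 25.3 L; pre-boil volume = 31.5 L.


SG_post = 1 + (SG_pre − 1)·V_pre/V_post
pts_pre = (1.055 − 1)·1000 = 55.0000
pts_post = 55.0000·31.5/25.3 = 68.4783
SG_post = 1 + 68.4783/1000

1.0685


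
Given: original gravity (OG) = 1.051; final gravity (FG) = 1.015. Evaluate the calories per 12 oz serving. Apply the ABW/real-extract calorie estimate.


ABW = (OG−FG)·131.25·0.79/FG;  °P = 259 − 259/SG (for OG→OE and FG→AE);  RE = 0.1808·OE + 0.8192·AE;  Cal = (6.9·ABW + 4·(RE−0.1))·FG·3.55
ABW = (1.051 − 1.015)·131.25·0.79/1.015 = 3.6776
OE = 259 − 259/1.051 = 12.5680 °P
AE = 259 − 259/1.015 = 3.8276 °P
RE = 0.1808·12.5680 + 0.8192·3.8276 = 5.4079 °P
Cal = (6.9·3.6776 + 4·(5.4079−0.1))·1.015·3.55

167.9359 kcal


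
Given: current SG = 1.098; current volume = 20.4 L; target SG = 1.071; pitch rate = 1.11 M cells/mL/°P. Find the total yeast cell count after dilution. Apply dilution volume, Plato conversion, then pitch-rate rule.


V_w = V·((SG_c−1)/(SG_t−1)−1);  °P = 259 − 259/SG_t;  cells = rate·(V+V_w)·°P
V_w = 20.4·((1.098−1)/(1.071−1)−1) = 7.7577
V_final = 20.4 + 7.7577 = 28.1577
°P = 259 − 259/1.071 = 17.1699
cells = 1.11·28.1577·17.1699

536.6480 billion cells


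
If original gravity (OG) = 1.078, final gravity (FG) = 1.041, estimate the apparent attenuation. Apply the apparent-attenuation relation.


AA = (OG − FG)/(OG − 1) · 100
AA = (1.078 − 1.041)/(1.078 − 1) · 100

47.4359 %


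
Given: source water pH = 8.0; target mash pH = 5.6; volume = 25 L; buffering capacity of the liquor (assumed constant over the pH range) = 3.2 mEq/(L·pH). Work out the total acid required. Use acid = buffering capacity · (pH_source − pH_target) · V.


acid = 3.2 · (8.0 − 5.6) · 25

192.0000 mEq


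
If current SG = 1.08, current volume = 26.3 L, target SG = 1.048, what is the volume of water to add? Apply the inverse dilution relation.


V_water = V·((SG_curr − 1)/(SG_target − 1) − 1)
V_water = 26.3·((1.08 − 1)/(1.048 − 1) − 1)

17.5333 L


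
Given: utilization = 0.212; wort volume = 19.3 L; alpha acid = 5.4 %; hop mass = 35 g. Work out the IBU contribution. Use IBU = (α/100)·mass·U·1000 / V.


IBU = (5.4/100)·35·0.212·1000 / 19.3

20.7606 IBU


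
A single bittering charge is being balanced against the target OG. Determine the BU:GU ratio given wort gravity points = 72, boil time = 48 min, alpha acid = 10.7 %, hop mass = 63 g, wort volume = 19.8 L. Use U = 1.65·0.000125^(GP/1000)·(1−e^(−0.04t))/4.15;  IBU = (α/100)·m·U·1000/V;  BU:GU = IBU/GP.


U = 1.65·0.000125^(72/1000)·(1−e^(−0.04·48))/4.15 = 0.1776
IBU = (10.7/100)·63·0.1776·1000/19.8 = 60.4814
BU:GU = 60.4814/72

0.8400


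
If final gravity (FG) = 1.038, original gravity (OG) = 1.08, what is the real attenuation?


AA = (OG−FG)/(OG−1)·100;  RA = AA·0.8192
AA = (1.08 − 1.038)/(1.08 − 1)·100 = 52.5000
RA = 52.5000·0.8192

43.0080 %


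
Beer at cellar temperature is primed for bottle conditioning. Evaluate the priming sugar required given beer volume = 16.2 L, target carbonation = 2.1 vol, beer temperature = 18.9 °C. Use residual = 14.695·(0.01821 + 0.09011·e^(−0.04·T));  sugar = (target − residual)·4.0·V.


residual = 14.695·(0.01821 + 0.09011·e^(−0.04·18.9)) = 0.8893
sugar = (2.1 − 0.8893)·4.0·16.2

78.4504 g


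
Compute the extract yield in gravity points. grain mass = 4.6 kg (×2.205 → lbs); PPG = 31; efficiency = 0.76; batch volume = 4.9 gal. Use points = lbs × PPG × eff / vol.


lbs = 4.6 × 2.205 = 10.1430
points = 10.1430 × 31 × 0.76 / 4.9

48.7692 points


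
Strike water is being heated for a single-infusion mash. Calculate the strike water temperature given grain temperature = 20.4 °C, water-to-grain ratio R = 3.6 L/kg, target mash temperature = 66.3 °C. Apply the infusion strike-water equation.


T_strike = (0.41/R)·(T_mash − T_grain) + T_mash
T_strike = (0.41/3.6)·(66.3 − 20.4) + 66.3

71.5275 °C


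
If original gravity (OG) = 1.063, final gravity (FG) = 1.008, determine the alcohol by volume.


ABV = (OG − FG) · 131.25
ABV = (1.063 − 1.008) · 131.25

7.2187 % ABV


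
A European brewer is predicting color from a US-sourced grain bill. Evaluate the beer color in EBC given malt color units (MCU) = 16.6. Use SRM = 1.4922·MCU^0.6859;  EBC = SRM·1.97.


SRM = 1.4922·16.6^0.6859 = 10.2494
EBC = 10.2494·1.97

20.1914 EBC


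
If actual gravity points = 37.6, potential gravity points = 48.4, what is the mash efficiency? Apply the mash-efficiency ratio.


efficiency = actual / potential × 100
efficiency = 37.6 / 48.4 × 100

77.6860 %


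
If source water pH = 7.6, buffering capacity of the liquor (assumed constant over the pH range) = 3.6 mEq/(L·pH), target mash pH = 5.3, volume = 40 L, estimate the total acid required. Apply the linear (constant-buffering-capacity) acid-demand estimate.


acid = buffering capacity · (pH_source − pH_target) · V
acid = 3.6 · (7.6 − 5.3) · 40

331.2000 mEq


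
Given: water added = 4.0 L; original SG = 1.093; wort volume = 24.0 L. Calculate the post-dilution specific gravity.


SG_new = 1 + (SG_old − 1)·V_old/(V_old + V_water)
pts = (1.093 − 1)·1000·24.0/(24.0 + 4.0) = 79.7143
SG_new = 1 + 79.7143/1000

1.0797


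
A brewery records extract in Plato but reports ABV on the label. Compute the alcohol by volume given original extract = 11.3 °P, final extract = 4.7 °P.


SG = 259/(259 − P);  ABV = (OG − FG)·131.25
OG = 259/(259 − 11.3) = 1.0456
FG = 259/(259 − 4.7) = 1.0185
ABV = (1.0456 − 1.0185)·131.25

3.5618 % ABV


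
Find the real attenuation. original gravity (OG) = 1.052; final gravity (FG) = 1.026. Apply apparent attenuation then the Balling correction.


AA = (OG−FG)/(OG−1)·100;  RA = AA·0.8192
AA = (1.052 − 1.026)/(1.052 − 1)·100 = 50.0000
RA = 50.0000·0.8192

40.9600 %


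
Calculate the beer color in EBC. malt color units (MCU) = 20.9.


SRM = 1.4922·MCU^0.6859;  EBC = SRM·1.97
SRM = 1.4922·20.9^0.6859 = 12.0037
EBC = 12.0037·1.97

23.6473 EBC


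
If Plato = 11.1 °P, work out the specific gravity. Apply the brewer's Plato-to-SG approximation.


SG = 259/(259 − P)
SG = 259/(259 − 11.1)

1.0448


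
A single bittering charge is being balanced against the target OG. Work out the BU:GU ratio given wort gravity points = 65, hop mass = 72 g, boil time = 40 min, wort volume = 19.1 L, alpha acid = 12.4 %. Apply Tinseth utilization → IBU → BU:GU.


U = 1.65·0.000125^(GP/1000)·(1−e^(−0.04t))/4.15;  IBU = (α/100)·m·U·1000/V;  BU:GU = IBU/GP
U = 1.65·0.000125^(65/1000)·(1−e^(−0.04·40))/4.15 = 0.1769
IBU = (12.4/100)·72·0.1769·1000/19.1 = 82.7018
BU:GU = 82.7018/65

1.2723


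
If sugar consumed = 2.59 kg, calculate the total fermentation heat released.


Q = m_sugar · 590 kJ/kg
Q = 2.59 · 590

1528.1000 kJ


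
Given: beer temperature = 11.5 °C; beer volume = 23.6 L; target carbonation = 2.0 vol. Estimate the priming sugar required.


residual = 14.695·(0.01821 + 0.09011·e^(−0.04·T));  sugar = (target − residual)·4.0·V
residual = 14.695·(0.01821 + 0.09011·e^(−0.04·11.5)) = 1.1035
sugar = (2.0 − 1.1035)·4.0·23.6

84.6277 g


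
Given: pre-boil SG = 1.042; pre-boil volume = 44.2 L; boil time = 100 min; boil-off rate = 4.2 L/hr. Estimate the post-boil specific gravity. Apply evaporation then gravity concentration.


V_post = V_pre − rate·(t/60);  SG_post = 1 + (SG_pre−1)·V_pre/V_post
V_post = 44.2 − 4.2·(100/60) = 37.2000
SG_post = 1 + (1.042 − 1)·44.2/37.2000

1.0499


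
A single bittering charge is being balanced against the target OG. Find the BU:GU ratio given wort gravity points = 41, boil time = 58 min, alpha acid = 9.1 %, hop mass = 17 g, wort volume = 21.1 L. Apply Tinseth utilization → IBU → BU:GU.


U = 1.65·0.000125^(GP/1000)·(1−e^(−0.04t))/4.15;  IBU = (α/100)·m·U·1000/V;  BU:GU = IBU/GP
U = 1.65·0.000125^(41/1000)·(1−e^(−0.04·58))/4.15 = 0.2480
IBU = (9.1/100)·17·0.2480·1000/21.1 = 18.1841
BU:GU = 18.1841/41

0.4435


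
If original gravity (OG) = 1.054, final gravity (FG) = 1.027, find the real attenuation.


AA = (OG−FG)/(OG−1)·100;  RA = AA·0.8192
AA = (1.054 − 1.027)/(1.054 − 1)·100 = 50.0000
RA = 50.0000·0.8192

40.9600 %


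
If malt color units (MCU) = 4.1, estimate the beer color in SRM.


SRM = 1.4922 · MCU^0.6859
SRM = 1.4922 · 4.1^0.6859

3.9277 SRM


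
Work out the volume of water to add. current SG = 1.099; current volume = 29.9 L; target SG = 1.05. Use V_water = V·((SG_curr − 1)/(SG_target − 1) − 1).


V_water = 29.9·((1.099 − 1)/(1.05 − 1) − 1)

29.3020 L


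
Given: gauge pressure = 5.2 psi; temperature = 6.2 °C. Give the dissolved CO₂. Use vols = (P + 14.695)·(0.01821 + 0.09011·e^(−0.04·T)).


vols = (5.2 + 14.695)·(0.01821 + 0.09011·e^(−0.04·6.2))

1.7613 volumes


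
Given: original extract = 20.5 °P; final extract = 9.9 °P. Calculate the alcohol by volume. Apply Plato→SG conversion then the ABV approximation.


SG = 259/(259 − P);  ABV = (OG − FG)·131.25
OG = 259/(259 − 20.5) = 1.0860
FG = 259/(259 − 9.9) = 1.0397
ABV = (1.0860 − 1.0397)·131.25

6.0652 % ABV


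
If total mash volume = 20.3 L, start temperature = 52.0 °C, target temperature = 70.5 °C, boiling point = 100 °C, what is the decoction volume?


V_dec = V_total·(T_target − T_start)/(T_boil − T_start)
V_dec = 20.3·(70.5 − 52.0)/(100 − 52.0)

7.8240 L


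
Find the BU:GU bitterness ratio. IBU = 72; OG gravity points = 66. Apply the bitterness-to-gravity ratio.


BU:GU = IBU / OG_points
BU:GU = 72 / 66

1.0909


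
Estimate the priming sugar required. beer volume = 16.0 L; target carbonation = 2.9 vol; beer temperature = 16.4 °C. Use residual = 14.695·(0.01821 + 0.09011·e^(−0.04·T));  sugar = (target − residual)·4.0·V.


residual = 14.695·(0.01821 + 0.09011·e^(−0.04·16.4)) = 0.9547
sugar = (2.9 − 0.9547)·4.0·16.0

124.4969 g


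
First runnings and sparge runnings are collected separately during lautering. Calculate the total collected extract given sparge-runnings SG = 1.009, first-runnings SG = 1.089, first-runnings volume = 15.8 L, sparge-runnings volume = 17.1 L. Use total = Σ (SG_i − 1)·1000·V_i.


first = (1.089 − 1)·1000·15.8 = 1406.2000
sparge = (1.009 − 1)·1000·17.1 = 153.9000
total = 1406.2000 + 153.9000

1560.1000 gravity·L


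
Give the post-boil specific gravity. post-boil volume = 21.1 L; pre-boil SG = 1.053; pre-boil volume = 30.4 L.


SG_post = 1 + (SG_pre − 1)·V_pre/V_post
pts_pre = (1.053 − 1)·1000 = 53.0000
pts_post = 53.0000·30.4/21.1 = 76.3602
SG_post = 1 + 76.3602/1000

1.0764


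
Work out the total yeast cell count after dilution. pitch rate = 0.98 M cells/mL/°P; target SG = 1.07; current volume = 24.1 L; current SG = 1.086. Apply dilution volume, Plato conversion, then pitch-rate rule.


V_w = V·((SG_c−1)/(SG_t−1)−1);  °P = 259 − 259/SG_t;  cells = rate·(V+V_w)·°P
V_w = 24.1·((1.086−1)/(1.07−1)−1) = 5.5086
V_final = 24.1 + 5.5086 = 29.6086
°P = 259 − 259/1.07 = 16.9439
cells = 0.98·29.6086·16.9439

491.6517 billion cells


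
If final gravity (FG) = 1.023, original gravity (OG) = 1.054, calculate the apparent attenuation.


AA = (OG − FG)/(OG − 1) · 100
AA = (1.054 − 1.023)/(1.054 − 1) · 100

57.4074 %


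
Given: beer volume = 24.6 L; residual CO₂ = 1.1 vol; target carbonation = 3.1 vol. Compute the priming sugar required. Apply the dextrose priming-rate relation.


sugar = (target − residual)·4.0·V
sugar = (3.1 − 1.1)·4.0·24.6

196.8000 g


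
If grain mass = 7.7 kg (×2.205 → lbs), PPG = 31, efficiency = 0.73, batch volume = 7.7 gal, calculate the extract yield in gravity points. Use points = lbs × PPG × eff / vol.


lbs = 7.7 × 2.205 = 16.9785
points = 16.9785 × 31 × 0.73 / 7.7

49.8991 points


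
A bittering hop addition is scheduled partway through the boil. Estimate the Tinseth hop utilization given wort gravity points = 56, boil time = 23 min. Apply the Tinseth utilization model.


U = 1.65·0.000125^(GP/1000) · (1 − e^(−0.04·t))/4.15
bigness = 1.65·0.000125^(56/1000) = 0.9975
boil_factor = (1 − e^(−0.04·23))/4.15 = 0.1449
U = 0.9975 · 0.1449

0.1446


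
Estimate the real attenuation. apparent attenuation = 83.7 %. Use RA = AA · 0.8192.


RA = 83.7 · 0.8192

68.5670 %


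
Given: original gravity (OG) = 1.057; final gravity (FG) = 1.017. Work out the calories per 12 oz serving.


ABW = (OG−FG)·131.25·0.79/FG;  °P = 259 − 259/SG (for OG→OE and FG→AE);  RE = 0.1808·OE + 0.8192·AE;  Cal = (6.9·ABW + 4·(RE−0.1))·FG·3.55
ABW = (1.057 − 1.017)·131.25·0.79/1.017 = 4.0782
OE = 259 − 259/1.057 = 13.9669 °P
AE = 259 − 259/1.017 = 4.3294 °P
RE = 0.1808·13.9669 + 0.8192·4.3294 = 6.0719 °P
Cal = (6.9·4.0782 + 4·(6.0719−0.1))·1.017·3.55

187.8350 kcal


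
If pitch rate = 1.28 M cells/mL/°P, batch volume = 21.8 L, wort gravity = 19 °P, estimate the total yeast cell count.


cells (billions) = rate · V_L · °P
cells = 1.28 · 21.8 · 19

530.1760 billion cells


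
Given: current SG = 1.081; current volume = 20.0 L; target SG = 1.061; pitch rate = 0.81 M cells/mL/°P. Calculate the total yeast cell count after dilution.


V_w = V·((SG_c−1)/(SG_t−1)−1);  °P = 259 − 259/SG_t;  cells = rate·(V+V_w)·°P
V_w = 20.0·((1.081−1)/(1.061−1)−1) = 6.5574
V_final = 20.0 + 6.5574 = 26.5574
°P = 259 − 259/1.061 = 14.8907
cells = 0.81·26.5574·14.8907

320.3203 billion cells


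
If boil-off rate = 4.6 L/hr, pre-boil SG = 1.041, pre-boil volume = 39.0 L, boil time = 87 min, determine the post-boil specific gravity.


V_post = V_pre − rate·(t/60);  SG_post = 1 + (SG_pre−1)·V_pre/V_post
V_post = 39.0 − 4.6·(87/60) = 32.3300
SG_post = 1 + (1.041 − 1)·39.0/32.3300

1.0495


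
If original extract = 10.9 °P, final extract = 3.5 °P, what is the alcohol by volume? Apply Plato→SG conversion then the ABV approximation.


SG = 259/(259 − P);  ABV = (OG − FG)·131.25
OG = 259/(259 − 10.9) = 1.0439
FG = 259/(259 − 3.5) = 1.0137
ABV = (1.0439 − 1.0137)·131.25

3.9684 % ABV


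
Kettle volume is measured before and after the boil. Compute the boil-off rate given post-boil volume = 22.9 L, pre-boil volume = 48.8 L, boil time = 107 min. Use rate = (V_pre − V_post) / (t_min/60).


rate = (48.8 − 22.9) / (107/60)

14.5234 L/hr


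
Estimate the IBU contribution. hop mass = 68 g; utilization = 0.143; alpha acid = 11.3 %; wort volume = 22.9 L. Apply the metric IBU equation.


IBU = (α/100)·mass·U·1000 / V
IBU = (11.3/100)·68·0.143·1000 / 22.9

47.9831 IBU


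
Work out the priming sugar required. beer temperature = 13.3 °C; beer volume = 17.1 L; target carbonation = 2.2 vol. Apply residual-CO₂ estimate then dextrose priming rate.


residual = 14.695·(0.01821 + 0.09011·e^(−0.04·T));  sugar = (target − residual)·4.0·V
residual = 14.695·(0.01821 + 0.09011·e^(−0.04·13.3)) = 1.0454
sugar = (2.2 − 1.0454)·4.0·17.1

78.9712 g


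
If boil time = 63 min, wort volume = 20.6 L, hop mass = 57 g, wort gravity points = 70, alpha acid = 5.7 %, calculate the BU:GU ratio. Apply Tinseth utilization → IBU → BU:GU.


U = 1.65·0.000125^(GP/1000)·(1−e^(−0.04t))/4.15;  IBU = (α/100)·m·U·1000/V;  BU:GU = IBU/GP
U = 1.65·0.000125^(70/1000)·(1−e^(−0.04·63))/4.15 = 0.1949
IBU = (5.7/100)·57·0.1949·1000/20.6 = 30.7378
BU:GU = 30.7378/70

0.4391


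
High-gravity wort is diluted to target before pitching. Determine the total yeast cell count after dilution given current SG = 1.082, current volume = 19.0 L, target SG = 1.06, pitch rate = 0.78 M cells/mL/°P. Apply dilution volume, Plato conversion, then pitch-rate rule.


V_w = V·((SG_c−1)/(SG_t−1)−1);  °P = 259 − 259/SG_t;  cells = rate·(V+V_w)·°P
V_w = 19.0·((1.082−1)/(1.06−1)−1) = 6.9667
V_final = 19.0 + 6.9667 = 25.9667
°P = 259 − 259/1.06 = 14.6604
cells = 0.78·25.9667·14.6604

296.9313 billion cells


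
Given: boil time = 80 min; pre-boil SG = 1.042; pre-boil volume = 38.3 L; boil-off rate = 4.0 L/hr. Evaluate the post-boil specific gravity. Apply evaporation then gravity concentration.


V_post = V_pre − rate·(t/60);  SG_post = 1 + (SG_pre−1)·V_pre/V_post
V_post = 38.3 − 4.0·(80/60) = 32.9667
SG_post = 1 + (1.042 − 1)·38.3/32.9667

1.0488


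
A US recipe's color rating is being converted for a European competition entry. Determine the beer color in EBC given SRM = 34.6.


EBC = SRM · 1.97
EBC = 34.6 · 1.97

68.1620 EBC


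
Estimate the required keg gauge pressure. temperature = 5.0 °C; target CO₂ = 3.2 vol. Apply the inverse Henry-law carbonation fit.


psi = vols/(0.01821 + 0.09011·e^(−0.04·T)) − 14.695
psi = 3.2/(0.01821 + 0.09011·e^(−0.04·5.0)) − 14.695

20.0930 psi


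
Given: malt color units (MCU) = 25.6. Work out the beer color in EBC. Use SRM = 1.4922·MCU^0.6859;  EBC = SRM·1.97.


SRM = 1.4922·25.6^0.6859 = 13.7955
EBC = 13.7955·1.97

27.1772 EBC


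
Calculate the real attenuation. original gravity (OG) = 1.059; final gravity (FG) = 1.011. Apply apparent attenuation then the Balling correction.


AA = (OG−FG)/(OG−1)·100;  RA = AA·0.8192
AA = (1.059 − 1.011)/(1.059 − 1)·100 = 81.3559
RA = 81.3559·0.8192

66.6468 %


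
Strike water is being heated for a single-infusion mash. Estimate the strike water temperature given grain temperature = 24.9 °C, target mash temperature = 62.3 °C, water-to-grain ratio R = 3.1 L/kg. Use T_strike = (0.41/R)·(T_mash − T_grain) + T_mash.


T_strike = (0.41/3.1)·(62.3 − 24.9) + 62.3

67.2465 °C


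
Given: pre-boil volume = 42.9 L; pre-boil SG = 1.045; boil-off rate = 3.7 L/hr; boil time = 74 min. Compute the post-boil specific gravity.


V_post = V_pre − rate·(t/60);  SG_post = 1 + (SG_pre−1)·V_pre/V_post
V_post = 42.9 − 3.7·(74/60) = 38.3367
SG_post = 1 + (1.045 − 1)·42.9/38.3367

1.0504


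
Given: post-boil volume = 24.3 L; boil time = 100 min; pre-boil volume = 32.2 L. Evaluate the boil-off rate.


rate = (V_pre − V_post) / (t_min/60)
rate = (32.2 − 24.3) / (100/60)

4.7400 L/hr


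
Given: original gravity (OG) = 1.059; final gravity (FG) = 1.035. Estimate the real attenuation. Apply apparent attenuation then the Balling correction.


AA = (OG−FG)/(OG−1)·100;  RA = AA·0.8192
AA = (1.059 − 1.035)/(1.059 − 1)·100 = 40.6780
RA = 40.6780·0.8192

33.3234 %


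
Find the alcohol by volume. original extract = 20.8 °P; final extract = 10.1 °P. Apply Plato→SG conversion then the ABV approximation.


SG = 259/(259 − P);  ABV = (OG − FG)·131.25
OG = 259/(259 − 20.8) = 1.0873
FG = 259/(259 − 10.1) = 1.0406
ABV = (1.0873 − 1.0406)·131.25

6.1350 % ABV


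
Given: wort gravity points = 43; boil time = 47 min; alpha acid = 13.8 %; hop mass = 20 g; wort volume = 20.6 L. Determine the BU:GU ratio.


U = 1.65·0.000125^(GP/1000)·(1−e^(−0.04t))/4.15;  IBU = (α/100)·m·U·1000/V;  BU:GU = IBU/GP
U = 1.65·0.000125^(43/1000)·(1−e^(−0.04·47))/4.15 = 0.2289
IBU = (13.8/100)·20·0.2289·1000/20.6 = 30.6717
BU:GU = 30.6717/43

0.7133


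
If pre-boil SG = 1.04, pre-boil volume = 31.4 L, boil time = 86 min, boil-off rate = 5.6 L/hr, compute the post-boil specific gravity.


V_post = V_pre − rate·(t/60);  SG_post = 1 + (SG_pre−1)·V_pre/V_post
V_post = 31.4 − 5.6·(86/60) = 23.3733
SG_post = 1 + (1.04 − 1)·31.4/23.3733

1.0537


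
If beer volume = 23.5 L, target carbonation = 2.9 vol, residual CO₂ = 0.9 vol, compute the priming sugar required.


sugar = (target − residual)·4.0·V
sugar = (2.9 − 0.9)·4.0·23.5

188.0000 g


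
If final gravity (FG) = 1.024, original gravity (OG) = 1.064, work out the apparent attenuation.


AA = (OG − FG)/(OG − 1) · 100
AA = (1.064 − 1.024)/(1.064 − 1) · 100

62.5000 %


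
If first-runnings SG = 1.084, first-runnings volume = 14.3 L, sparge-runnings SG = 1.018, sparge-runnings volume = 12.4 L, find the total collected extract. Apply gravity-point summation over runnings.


total = Σ (SG_i − 1)·1000·V_i
first = (1.084 − 1)·1000·14.3 = 1201.2000
sparge = (1.018 − 1)·1000·12.4 = 223.2000
total = 1201.2000 + 223.2000

1424.4000 gravity·L


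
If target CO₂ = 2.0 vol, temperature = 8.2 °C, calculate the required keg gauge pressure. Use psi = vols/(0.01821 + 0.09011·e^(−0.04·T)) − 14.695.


psi = 2.0/(0.01821 + 0.09011·e^(−0.04·8.2)) − 14.695

9.3660 psi


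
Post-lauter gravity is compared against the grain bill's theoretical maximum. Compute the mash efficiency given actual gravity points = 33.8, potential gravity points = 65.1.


efficiency = actual / potential × 100
efficiency = 33.8 / 65.1 × 100

51.9201 %


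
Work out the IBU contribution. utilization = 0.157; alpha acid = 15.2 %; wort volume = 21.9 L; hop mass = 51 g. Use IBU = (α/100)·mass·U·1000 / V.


IBU = (15.2/100)·51·0.157·1000 / 21.9

55.5737 IBU


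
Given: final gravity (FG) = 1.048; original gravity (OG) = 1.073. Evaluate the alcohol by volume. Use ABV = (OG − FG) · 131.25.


ABV = (1.073 − 1.048) · 131.25

3.2812 % ABV


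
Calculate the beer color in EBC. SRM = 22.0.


EBC = SRM · 1.97
EBC = 22.0 · 1.97

43.3400 EBC


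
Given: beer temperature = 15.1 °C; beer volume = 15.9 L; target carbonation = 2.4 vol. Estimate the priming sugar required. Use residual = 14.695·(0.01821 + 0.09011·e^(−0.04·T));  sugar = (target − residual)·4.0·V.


residual = 14.695·(0.01821 + 0.09011·e^(−0.04·15.1)) = 0.9914
sugar = (2.4 − 0.9914)·4.0·15.9

89.5861 g


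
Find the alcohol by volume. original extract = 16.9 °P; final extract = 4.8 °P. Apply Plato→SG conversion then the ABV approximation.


SG = 259/(259 − P);  ABV = (OG − FG)·131.25
OG = 259/(259 − 16.9) = 1.0698
FG = 259/(259 − 4.8) = 1.0189
ABV = (1.0698 − 1.0189)·131.25

6.6837 % ABV


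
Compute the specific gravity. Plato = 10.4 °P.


SG = 259/(259 − P)
SG = 259/(259 − 10.4)

1.0418


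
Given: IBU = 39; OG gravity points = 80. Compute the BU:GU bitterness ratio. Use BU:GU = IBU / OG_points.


BU:GU = 39 / 80

0.4875


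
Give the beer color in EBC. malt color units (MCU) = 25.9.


SRM = 1.4922·MCU^0.6859;  EBC = SRM·1.97
SRM = 1.4922·25.9^0.6859 = 13.9062
EBC = 13.9062·1.97

27.3953 EBC


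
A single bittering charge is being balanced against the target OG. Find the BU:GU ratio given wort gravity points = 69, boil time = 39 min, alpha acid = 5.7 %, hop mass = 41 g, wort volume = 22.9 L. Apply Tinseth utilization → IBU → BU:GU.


U = 1.65·0.000125^(GP/1000)·(1−e^(−0.04t))/4.15;  IBU = (α/100)·m·U·1000/V;  BU:GU = IBU/GP
U = 1.65·0.000125^(69/1000)·(1−e^(−0.04·39))/4.15 = 0.1689
IBU = (5.7/100)·41·0.1689·1000/22.9 = 17.2384
BU:GU = 17.2384/69

0.2498


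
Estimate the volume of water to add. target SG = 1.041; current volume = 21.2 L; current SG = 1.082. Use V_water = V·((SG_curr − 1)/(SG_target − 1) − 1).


V_water = 21.2·((1.082 − 1)/(1.041 − 1) − 1)

21.2000 L


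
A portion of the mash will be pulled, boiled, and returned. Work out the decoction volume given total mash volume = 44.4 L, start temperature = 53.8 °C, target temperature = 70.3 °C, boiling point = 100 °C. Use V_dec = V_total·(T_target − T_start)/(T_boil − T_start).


V_dec = 44.4·(70.3 − 53.8)/(100 − 53.8)

15.8571 L


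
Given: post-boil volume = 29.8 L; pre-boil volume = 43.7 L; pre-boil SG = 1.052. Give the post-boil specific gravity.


SG_post = 1 + (SG_pre − 1)·V_pre/V_post
pts_pre = (1.052 − 1)·1000 = 52.0000
pts_post = 52.0000·43.7/29.8 = 76.2550
SG_post = 1 + 76.2550/1000

1.0763


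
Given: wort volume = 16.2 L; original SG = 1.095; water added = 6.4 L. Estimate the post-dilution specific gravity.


SG_new = 1 + (SG_old − 1)·V_old/(V_old + V_water)
pts = (1.095 − 1)·1000·16.2/(16.2 + 6.4) = 68.0973
SG_new = 1 + 68.0973/1000

1.0681


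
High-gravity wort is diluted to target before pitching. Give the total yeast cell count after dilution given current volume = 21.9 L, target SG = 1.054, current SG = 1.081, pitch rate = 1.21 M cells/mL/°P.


V_w = V·((SG_c−1)/(SG_t−1)−1);  °P = 259 − 259/SG_t;  cells = rate·(V+V_w)·°P
V_w = 21.9·((1.081−1)/(1.054−1)−1) = 10.9500
V_final = 21.9 + 10.9500 = 32.8500
°P = 259 − 259/1.054 = 13.2694
cells = 1.21·32.8500·13.2694

527.4407 billion cells


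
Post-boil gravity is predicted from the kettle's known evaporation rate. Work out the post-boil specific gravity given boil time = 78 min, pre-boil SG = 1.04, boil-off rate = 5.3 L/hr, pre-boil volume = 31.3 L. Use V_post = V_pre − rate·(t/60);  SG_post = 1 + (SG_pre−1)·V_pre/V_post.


V_post = 31.3 − 5.3·(78/60) = 24.4100
SG_post = 1 + (1.04 − 1)·31.3/24.4100

1.0513


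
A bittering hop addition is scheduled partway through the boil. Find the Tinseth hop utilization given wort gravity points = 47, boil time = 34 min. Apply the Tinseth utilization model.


U = 1.65·0.000125^(GP/1000) · (1 − e^(−0.04·t))/4.15
bigness = 1.65·0.000125^(47/1000) = 1.0815
boil_factor = (1 − e^(−0.04·34))/4.15 = 0.1791
U = 1.0815 · 0.1791

0.1937


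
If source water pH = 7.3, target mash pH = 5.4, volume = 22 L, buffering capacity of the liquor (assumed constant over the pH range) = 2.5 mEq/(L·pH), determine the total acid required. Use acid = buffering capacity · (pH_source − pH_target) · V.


acid = 2.5 · (7.3 − 5.4) · 22

104.5000 mEq


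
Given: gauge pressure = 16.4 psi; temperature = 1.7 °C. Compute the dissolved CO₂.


vols = (P + 14.695)·(0.01821 + 0.09011·e^(−0.04·T))
vols = (16.4 + 14.695)·(0.01821 + 0.09011·e^(−0.04·1.7))

3.1840 volumes


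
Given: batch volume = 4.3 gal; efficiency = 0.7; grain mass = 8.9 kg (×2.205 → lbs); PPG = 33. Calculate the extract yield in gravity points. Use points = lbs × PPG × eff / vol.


lbs = 8.9 × 2.205 = 19.6245
points = 19.6245 × 33 × 0.7 / 4.3

105.4246 points


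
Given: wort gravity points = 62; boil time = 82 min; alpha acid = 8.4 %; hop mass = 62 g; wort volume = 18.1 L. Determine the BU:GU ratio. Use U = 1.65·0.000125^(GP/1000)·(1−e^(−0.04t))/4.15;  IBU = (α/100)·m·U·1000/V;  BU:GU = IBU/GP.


U = 1.65·0.000125^(62/1000)·(1−e^(−0.04·82))/4.15 = 0.2192
IBU = (8.4/100)·62·0.2192·1000/18.1 = 63.0637
BU:GU = 63.0637/62

1.0172


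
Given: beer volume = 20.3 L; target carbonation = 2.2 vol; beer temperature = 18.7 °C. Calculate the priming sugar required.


residual = 14.695·(0.01821 + 0.09011·e^(−0.04·T));  sugar = (target − residual)·4.0·V
residual = 14.695·(0.01821 + 0.09011·e^(−0.04·18.7)) = 0.8943
sugar = (2.2 − 0.8943)·4.0·20.3

106.0196 g


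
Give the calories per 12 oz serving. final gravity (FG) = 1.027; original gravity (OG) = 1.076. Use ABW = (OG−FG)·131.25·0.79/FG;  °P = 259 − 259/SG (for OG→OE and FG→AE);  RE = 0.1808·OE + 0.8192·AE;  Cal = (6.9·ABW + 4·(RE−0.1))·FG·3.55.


ABW = (1.076 − 1.027)·131.25·0.79/1.027 = 4.9471
OE = 259 − 259/1.076 = 18.2937 °P
AE = 259 − 259/1.027 = 6.8092 °P
RE = 0.1808·18.2937 + 0.8192·6.8092 = 8.8856 °P
Cal = (6.9·4.9471 + 4·(8.8856−0.1))·1.027·3.55

252.5747 kcal
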